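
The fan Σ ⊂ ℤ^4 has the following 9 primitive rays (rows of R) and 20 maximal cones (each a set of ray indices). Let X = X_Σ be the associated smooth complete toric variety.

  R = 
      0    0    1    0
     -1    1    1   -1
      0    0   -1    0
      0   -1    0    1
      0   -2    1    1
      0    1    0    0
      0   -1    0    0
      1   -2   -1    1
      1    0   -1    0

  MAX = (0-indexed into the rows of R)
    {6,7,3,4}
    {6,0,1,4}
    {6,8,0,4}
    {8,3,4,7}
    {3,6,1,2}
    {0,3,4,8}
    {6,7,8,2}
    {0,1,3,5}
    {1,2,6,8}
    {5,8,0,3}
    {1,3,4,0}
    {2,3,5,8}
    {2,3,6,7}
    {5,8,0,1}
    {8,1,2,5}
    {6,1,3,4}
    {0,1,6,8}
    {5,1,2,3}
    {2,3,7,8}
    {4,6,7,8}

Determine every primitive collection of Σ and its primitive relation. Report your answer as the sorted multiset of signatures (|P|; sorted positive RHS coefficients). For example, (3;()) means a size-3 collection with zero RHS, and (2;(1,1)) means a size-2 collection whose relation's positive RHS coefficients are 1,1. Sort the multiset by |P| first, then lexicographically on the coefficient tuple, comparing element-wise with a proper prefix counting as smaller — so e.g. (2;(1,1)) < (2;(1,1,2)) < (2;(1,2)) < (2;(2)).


11 minimal non-faces of Δ(Σ) (on 9 rays):

  P = {0,2}:  v_{0} + v_{2} = 0 — sig = (2;())
  P = {5,6}:  v_{5} + v_{6} = 0 — sig = (2;())
  P = {1,7}:  v_{1} + v_{7} = v_{6} — sig = (2;(1))
  P = {0,7}:  v_{0} + v_{7} = v_{4} + v_{8} — sig = (2;(1,1))
  P = {2,4}:  v_{2} + v_{4} = v_{3} + v_{6} — sig = (2;(1,1))
  P = {4,5}:  v_{4} + v_{5} = v_{0} + v_{3} — sig = (2;(1,1))
  P = {5,7}:  v_{5} + v_{7} = v_{3} + v_{8} — sig = (2;(1,1))
  P = {1,3,8}:  v_{1} + v_{3} + v_{8} = 0 — sig = (3;())
  P = {0,3,6}:  v_{0} + v_{3} + v_{6} = v_{4} — sig = (3;(1))
  P = {3,6,8}:  v_{3} + v_{6} + v_{8} = v_{7} — sig = (3;(1))
  P = {1,4,8}:  v_{1} + v_{4} + v_{8} = v_{0} + v_{6} — sig = (3;(1,1))

Sorted signature multiset PRS(X):
[(2;()), (2;()), (2;(1)), (2;(1,1)), (2;(1,1)), (2;(1,1)), (2;(1,1)), (3;()), (3;(1)), (3;(1)), (3;(1,1))]


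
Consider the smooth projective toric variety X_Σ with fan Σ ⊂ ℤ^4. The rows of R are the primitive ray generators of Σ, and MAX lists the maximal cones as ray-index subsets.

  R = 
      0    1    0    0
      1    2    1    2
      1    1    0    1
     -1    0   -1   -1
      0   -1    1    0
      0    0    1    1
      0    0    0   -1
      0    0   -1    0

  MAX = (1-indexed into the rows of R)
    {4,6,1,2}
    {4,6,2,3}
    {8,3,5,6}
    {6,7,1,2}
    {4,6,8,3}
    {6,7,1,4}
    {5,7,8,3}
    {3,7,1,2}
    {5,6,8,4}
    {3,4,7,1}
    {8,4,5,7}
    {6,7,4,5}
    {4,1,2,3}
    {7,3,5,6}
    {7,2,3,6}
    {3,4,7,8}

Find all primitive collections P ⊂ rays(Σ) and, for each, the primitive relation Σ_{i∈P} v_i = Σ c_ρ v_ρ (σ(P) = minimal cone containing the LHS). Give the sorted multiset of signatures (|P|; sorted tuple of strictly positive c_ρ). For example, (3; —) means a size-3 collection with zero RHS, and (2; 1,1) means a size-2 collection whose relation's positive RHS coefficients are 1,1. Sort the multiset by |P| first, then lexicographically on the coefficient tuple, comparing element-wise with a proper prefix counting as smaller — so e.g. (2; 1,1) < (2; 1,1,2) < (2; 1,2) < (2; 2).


Σ has 9 primitive collections:

  P = {1,5}:  v_{1} + v_{5} = v_{6} + v_{7} — sig = (2; 1,1)
  P = {1,8}:  v_{1} + v_{8} = v_{3} + v_{4} — sig = (2; 1,1)
  P = {2,5}:  v_{2} + v_{5} = v_{3} + 2·v_{6} + v_{7} — sig = (2; 1,1,2)
  P = {2,8}:  v_{2} + v_{8} = 2·v_{3} + v_{4} + v_{6} — sig = (2; 1,1,2)
  P = {3,4,5}:  v_{3} + v_{4} + v_{5} = 0 — sig = (3; —)
  P = {6,7,8}:  v_{6} + v_{7} + v_{8} = 0 — sig = (3; —)
  P = {1,3,6}:  v_{1} + v_{3} + v_{6} = v_{2} — sig = (3; 1)
  P = {2,4,7}:  v_{2} + v_{4} + v_{7} = 2·v_{1} — sig = (3; 2)
  P = {3,4,6,7}:  v_{3} + v_{4} + v_{6} + v_{7} = v_{1} — sig = (4; 1)

so the primitive-relation signature multiset is
    (2; 1,1)
    (2; 1,1)
    (2; 1,1,2)
    (2; 1,1,2)
    (3; —)
    (3; —)
    (3; 1)
    (3; 2)
    (4; 1)


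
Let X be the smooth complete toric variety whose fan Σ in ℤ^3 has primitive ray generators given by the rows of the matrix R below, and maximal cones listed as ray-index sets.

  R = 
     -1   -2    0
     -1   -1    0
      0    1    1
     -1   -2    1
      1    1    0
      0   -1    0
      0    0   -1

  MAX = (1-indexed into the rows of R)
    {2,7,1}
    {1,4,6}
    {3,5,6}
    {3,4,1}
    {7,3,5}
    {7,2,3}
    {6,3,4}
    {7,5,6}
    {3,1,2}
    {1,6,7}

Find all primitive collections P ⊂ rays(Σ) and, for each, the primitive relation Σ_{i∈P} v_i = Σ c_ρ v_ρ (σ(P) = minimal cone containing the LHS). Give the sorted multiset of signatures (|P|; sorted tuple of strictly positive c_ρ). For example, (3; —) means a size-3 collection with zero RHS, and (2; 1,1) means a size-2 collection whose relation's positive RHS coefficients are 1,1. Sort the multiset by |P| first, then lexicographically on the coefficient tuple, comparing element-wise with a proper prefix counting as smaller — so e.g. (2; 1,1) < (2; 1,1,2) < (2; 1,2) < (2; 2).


Primitive collections (9):

  P = {2,5}:  v_{2} + v_{5} = 0  so sig = (2; —)
  P = {1,5}:  v_{1} + v_{5} = v_{6}  so sig = (2; 1)
  P = {2,6}:  v_{2} + v_{6} = v_{1}  so sig = (2; 1)
  P = {4,7}:  v_{4} + v_{7} = v_{1}  so sig = (2; 1)
  P = {2,4}:  v_{2} + v_{4} = 2·v_{1} + v_{3}  so sig = (2; 1,2)
  P = {4,5}:  v_{4} + v_{5} = v_{3} + 2·v_{6}  so sig = (2; 1,2)
  P = {3,6,7}:  v_{3} + v_{6} + v_{7} = 0  so sig = (3; —)
  P = {1,3,6}:  v_{1} + v_{3} + v_{6} = v_{4}  so sig = (3; 1)
  P = {1,3,7}:  v_{1} + v_{3} + v_{7} = v_{2}  so sig = (3; 1)

so the primitive-relation signature multiset is
[(2; —), (2; 1), (2; 1), (2; 1), (2; 1,2), (2; 1,2), (3; —), (3; 1), (3; 1)]


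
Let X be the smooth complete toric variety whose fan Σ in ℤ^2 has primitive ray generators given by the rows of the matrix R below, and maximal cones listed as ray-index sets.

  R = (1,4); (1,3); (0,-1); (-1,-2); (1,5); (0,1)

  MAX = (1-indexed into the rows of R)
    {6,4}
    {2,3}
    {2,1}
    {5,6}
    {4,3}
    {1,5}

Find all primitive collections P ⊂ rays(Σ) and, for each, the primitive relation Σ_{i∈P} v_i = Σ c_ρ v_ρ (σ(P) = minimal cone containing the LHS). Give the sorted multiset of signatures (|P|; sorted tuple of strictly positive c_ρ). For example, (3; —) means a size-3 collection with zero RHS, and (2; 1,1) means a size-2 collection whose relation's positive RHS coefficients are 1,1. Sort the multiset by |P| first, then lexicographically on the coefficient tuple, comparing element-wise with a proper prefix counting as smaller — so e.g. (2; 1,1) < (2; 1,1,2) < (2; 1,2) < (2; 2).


Minimal non-faces — 9 found among 6 rays, 6 max cones:

  P = {3,6}:  v_{3} + v_{6} = 0  ⇒ sig = (2; —)
  P = {1,3}:  v_{1} + v_{3} = v_{2}  ⇒ sig = (2; 1)
  P = {1,6}:  v_{1} + v_{6} = v_{5}  ⇒ sig = (2; 1)
  P = {2,4}:  v_{2} + v_{4} = v_{6}  ⇒ sig = (2; 1)
  P = {2,6}:  v_{2} + v_{6} = v_{1}  ⇒ sig = (2; 1)
  P = {3,5}:  v_{3} + v_{5} = v_{1}  ⇒ sig = (2; 1)
  P = {1,4}:  v_{1} + v_{4} = 2·v_{6}  ⇒ sig = (2; 2)
  P = {2,5}:  v_{2} + v_{5} = 2·v_{1}  ⇒ sig = (2; 2)
  P = {4,5}:  v_{4} + v_{5} = 3·v_{6}  ⇒ sig = (2; 3)

Hence PRS(X_Σ) =
{ (2; —),  (2; 1) ×5,  (2; 2) ×2,  (2; 3) }


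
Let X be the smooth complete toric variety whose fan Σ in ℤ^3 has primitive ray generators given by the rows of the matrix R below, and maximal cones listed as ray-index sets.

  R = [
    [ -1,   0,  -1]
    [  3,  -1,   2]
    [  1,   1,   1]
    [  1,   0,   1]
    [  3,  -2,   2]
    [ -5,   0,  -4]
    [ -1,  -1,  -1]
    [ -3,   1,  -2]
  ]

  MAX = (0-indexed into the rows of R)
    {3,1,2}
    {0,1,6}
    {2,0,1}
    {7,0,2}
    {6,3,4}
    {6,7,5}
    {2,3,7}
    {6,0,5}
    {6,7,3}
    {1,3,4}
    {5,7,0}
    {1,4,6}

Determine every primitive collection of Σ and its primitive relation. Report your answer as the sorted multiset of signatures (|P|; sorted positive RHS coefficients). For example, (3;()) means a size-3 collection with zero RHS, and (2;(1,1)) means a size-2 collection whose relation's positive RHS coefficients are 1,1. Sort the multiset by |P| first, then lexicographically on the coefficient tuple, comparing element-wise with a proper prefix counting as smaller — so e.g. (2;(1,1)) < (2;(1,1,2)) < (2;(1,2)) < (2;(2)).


The 12 primitive collections of Σ (r=8, n=3):

  • {0,3}:  v_{0} + v_{3} = 0  so sig = (2;())
  • {1,7}:  v_{1} + v_{7} = 0  so sig = (2;())
  • {2,6}:  v_{2} + v_{6} = 0  so sig = (2;())
  • {0,4}:  v_{0} + v_{4} = v_{1} + v_{6}  so sig = (2;(1,1))
  • {1,5}:  v_{1} + v_{5} = v_{0} + v_{6}  so sig = (2;(1,1))
  • {2,4}:  v_{2} + v_{4} = v_{1} + v_{3}  so sig = (2;(1,1))
  • {2,5}:  v_{2} + v_{5} = v_{0} + v_{7}  so sig = (2;(1,1))
  • {3,5}:  v_{3} + v_{5} = v_{6} + v_{7}  so sig = (2;(1,1))
  • {4,7}:  v_{4} + v_{7} = v_{3} + v_{6}  so sig = (2;(1,1))
  • {4,5}:  v_{4} + v_{5} = 2·v_{6}  so sig = (2;(2))
  • {0,6,7}:  v_{0} + v_{6} + v_{7} = v_{5}  so sig = (3;(1))
  • {1,3,6}:  v_{1} + v_{3} + v_{6} = v_{4}  so sig = (3;(1))

Sorted signature multiset PRS(X):
{ (2;()) ×3,  (2;(1,1)) ×6,  (2;(2)),  (3;(1)) ×2 }


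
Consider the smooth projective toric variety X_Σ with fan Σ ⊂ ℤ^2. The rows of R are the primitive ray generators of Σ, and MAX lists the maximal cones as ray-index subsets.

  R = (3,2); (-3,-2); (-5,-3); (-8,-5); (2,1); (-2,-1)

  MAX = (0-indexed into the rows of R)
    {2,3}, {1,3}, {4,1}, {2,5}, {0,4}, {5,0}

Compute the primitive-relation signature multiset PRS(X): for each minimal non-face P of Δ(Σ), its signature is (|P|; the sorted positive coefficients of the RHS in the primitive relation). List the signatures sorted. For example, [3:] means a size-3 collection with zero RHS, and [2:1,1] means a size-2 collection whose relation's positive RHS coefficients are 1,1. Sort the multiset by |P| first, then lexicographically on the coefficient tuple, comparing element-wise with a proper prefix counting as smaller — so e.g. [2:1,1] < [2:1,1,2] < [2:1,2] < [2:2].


9 collections generate NE(X_Σ); each relation:

  {0,1}:  v_{0} + v_{1} = 0  so sig = [2:]
  {4,5}:  v_{4} + v_{5} = 0  so sig = [2:]
  {0,2}:  v_{0} + v_{2} = v_{5}  so sig = [2:1]
  {0,3}:  v_{0} + v_{3} = v_{2}  so sig = [2:1]
  {1,2}:  v_{1} + v_{2} = v_{3}  so sig = [2:1]
  {1,5}:  v_{1} + v_{5} = v_{2}  so sig = [2:1]
  {2,4}:  v_{2} + v_{4} = v_{1}  so sig = [2:1]
  {3,4}:  v_{3} + v_{4} = 2·v_{1}  so sig = [2:2]
  {3,5}:  v_{3} + v_{5} = 2·v_{2}  so sig = [2:2]

Hence PRS(X_Σ) =
{ [2:] ×2,  [2:1] ×5,  [2:2] ×2 }


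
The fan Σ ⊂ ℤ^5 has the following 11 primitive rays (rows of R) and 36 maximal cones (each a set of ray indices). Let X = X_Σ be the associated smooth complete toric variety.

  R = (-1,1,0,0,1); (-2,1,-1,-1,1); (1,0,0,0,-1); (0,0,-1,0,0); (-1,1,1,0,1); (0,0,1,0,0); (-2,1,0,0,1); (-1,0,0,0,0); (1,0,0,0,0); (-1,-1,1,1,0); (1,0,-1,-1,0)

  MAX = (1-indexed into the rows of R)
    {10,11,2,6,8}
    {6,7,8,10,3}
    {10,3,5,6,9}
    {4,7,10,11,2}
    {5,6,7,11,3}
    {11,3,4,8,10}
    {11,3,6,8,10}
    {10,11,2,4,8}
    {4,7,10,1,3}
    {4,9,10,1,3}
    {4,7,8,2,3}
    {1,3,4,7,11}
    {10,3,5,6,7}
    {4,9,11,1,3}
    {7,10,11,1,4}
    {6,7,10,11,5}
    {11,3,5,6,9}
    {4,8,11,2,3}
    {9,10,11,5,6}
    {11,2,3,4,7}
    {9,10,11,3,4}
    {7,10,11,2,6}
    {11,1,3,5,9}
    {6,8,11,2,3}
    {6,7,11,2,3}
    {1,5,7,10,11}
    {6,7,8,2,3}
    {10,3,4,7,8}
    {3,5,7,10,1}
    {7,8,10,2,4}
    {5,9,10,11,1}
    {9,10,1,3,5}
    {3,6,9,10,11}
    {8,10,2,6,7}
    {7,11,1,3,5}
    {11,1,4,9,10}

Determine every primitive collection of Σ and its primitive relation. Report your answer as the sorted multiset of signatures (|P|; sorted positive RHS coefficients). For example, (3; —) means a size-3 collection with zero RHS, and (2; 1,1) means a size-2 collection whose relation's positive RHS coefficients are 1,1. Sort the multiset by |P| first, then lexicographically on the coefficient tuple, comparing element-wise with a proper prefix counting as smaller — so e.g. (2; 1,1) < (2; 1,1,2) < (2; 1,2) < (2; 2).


15 minimal non-faces of Δ(Σ) (on 11 rays):

  P = {4,6}:  v_{4} + v_{6} = 0  ⇒ sig = (2; —)
  P = {8,9}:  v_{8} + v_{9} = 0  ⇒ sig = (2; —)
  P = {1,6}:  v_{1} + v_{6} = v_{5}  ⇒ sig = (2; 1)
  P = {1,8}:  v_{1} + v_{8} = v_{7}  ⇒ sig = (2; 1)
  P = {4,5}:  v_{4} + v_{5} = v_{1}  ⇒ sig = (2; 1)
  P = {7,9}:  v_{7} + v_{9} = v_{1}  ⇒ sig = (2; 1)
  P = {2,9}:  v_{2} + v_{9} = v_{7} + v_{11}  ⇒ sig = (2; 1,1)
  P = {5,8}:  v_{5} + v_{8} = v_{6} + v_{7}  ⇒ sig = (2; 1,1)
  P = {2,5}:  v_{2} + v_{5} = v_{6} + 2·v_{7} + v_{11}  ⇒ sig = (2; 1,1,2)
  P = {1,2}:  v_{1} + v_{2} = 2·v_{7} + v_{11}  ⇒ sig = (2; 1,2)
  P = {7,8,11}:  v_{7} + v_{8} + v_{11} = v_{2}  ⇒ sig = (3; 1)
  P = {2,3,10}:  v_{2} + v_{3} + v_{10} = 2·v_{8}  ⇒ sig = (3; 2)
  P = {1,3,10,11}:  v_{1} + v_{3} + v_{10} + v_{11} = 0  ⇒ sig = (4; —)
  P = {3,5,10,11}:  v_{3} + v_{5} + v_{10} + v_{11} = v_{6}  ⇒ sig = (4; 1)
  P = {3,7,10,11}:  v_{3} + v_{7} + v_{10} + v_{11} = v_{8}  ⇒ sig = (4; 1)

so the primitive-relation signature multiset is
[(2; —), (2; —), (2; 1), (2; 1), (2; 1), (2; 1), (2; 1,1), (2; 1,1), (2; 1,1,2), (2; 1,2), (3; 1), (3; 2), (4; —), (4; 1), (4; 1)]


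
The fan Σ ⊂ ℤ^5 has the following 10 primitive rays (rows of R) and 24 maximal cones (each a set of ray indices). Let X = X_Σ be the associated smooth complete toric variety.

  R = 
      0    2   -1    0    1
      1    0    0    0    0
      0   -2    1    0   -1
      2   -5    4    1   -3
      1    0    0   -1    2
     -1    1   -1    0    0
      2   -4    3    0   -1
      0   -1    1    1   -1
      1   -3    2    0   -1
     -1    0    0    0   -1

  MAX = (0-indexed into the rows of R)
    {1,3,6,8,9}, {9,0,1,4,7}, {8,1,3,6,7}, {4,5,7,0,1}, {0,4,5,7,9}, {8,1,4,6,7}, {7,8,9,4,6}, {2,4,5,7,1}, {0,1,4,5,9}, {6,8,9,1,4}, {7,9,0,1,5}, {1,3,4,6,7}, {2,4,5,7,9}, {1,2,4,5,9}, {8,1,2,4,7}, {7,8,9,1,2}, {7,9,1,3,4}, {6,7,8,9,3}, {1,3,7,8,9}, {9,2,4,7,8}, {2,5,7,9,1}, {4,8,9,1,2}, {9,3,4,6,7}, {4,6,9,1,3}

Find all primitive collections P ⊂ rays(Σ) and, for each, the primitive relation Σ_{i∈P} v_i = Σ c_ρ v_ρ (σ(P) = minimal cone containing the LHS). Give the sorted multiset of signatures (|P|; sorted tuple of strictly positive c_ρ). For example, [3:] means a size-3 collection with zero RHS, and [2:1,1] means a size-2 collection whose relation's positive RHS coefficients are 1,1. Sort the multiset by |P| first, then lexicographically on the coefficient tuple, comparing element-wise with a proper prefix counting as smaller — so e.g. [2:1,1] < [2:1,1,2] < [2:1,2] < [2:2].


Δ(Σ) — 10 vertices, 14 min non-faces:

  P = {0,2}:  v_{0} + v_{2} = 0 ; sig = [2:]
  P = {5,6}:  v_{5} + v_{6} = v_{8} ; sig = [2:1]
  P = {5,8}:  v_{5} + v_{8} = v_{2} ; sig = [2:1]
  P = {0,8}:  v_{0} + v_{8} = v_{1} + v_{4} + v_{7} + v_{9} ; sig = [2:1,1,1,1]
  P = {3,5}:  v_{3} + v_{5} = v_{1} + v_{7} + v_{8} + v_{9} ; sig = [2:1,1,1,1]
  P = {2,3}:  v_{2} + v_{3} = v_{1} + v_{7} + 2·v_{8} + v_{9} ; sig = [2:1,1,1,2]
  P = {2,6}:  v_{2} + v_{6} = 2·v_{8} ; sig = [2:2]
  P = {0,6}:  v_{0} + v_{6} = 2·v_{1} + 2·v_{4} + 2·v_{7} + 2·v_{9} ; sig = [2:2,2,2,2]
  P = {0,3}:  v_{0} + v_{3} = 3·v_{1} + 2·v_{4} + 3·v_{7} + 3·v_{9} ; sig = [2:2,3,3,3]
  P = {3,4,8}:  v_{3} + v_{4} + v_{8} = 2·v_{6} ; sig = [3:2]
  P = {1,6,7,9}:  v_{1} + v_{6} + v_{7} + v_{9} = v_{3} ; sig = [4:1]
  P = {1,4,5,7,9}:  v_{1} + v_{4} + v_{5} + v_{7} + v_{9} = 0 ; sig = [5:]
  P = {1,2,4,7,9}:  v_{1} + v_{2} + v_{4} + v_{7} + v_{9} = v_{8} ; sig = [5:1]
  P = {1,4,7,8,9}:  v_{1} + v_{4} + v_{7} + v_{8} + v_{9} = v_{6} ; sig = [5:1]

so the primitive-relation signature multiset is
    [2:]
    [2:1]
    [2:1]
    [2:1,1,1,1]
    [2:1,1,1,1]
    [2:1,1,1,2]
    [2:2]
    [2:2,2,2,2]
    [2:2,3,3,3]
    [3:2]
    [4:1]
    [5:]
    [5:1]
    [5:1]


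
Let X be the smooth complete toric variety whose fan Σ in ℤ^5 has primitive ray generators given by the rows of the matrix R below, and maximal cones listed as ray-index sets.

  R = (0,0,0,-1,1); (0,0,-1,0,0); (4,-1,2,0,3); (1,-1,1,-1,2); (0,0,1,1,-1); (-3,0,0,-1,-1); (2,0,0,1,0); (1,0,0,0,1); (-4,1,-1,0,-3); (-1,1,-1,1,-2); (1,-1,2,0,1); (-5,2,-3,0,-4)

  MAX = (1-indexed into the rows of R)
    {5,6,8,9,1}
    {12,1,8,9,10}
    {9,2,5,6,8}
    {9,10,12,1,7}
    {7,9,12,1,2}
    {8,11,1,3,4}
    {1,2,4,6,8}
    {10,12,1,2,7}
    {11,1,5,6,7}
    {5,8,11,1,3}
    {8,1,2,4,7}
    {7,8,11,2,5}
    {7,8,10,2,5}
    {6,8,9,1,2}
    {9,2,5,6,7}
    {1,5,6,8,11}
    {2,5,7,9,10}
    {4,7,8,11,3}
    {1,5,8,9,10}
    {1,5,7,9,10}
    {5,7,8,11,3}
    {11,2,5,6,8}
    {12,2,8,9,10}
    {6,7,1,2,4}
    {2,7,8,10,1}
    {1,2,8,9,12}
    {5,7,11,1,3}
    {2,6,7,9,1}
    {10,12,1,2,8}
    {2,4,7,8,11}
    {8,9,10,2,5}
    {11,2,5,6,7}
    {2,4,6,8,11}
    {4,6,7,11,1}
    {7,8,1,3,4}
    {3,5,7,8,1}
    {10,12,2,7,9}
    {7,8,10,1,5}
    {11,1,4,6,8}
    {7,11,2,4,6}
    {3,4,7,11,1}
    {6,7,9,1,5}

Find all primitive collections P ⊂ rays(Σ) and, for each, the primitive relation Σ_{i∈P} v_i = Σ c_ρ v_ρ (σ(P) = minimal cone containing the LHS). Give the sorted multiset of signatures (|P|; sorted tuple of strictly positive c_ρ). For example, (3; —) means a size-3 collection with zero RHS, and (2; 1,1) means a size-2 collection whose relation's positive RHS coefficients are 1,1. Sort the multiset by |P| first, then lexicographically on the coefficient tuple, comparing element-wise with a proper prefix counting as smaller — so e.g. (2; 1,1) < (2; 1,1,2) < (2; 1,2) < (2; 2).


Minimal non-faces — 22 found among 12 rays, 42 max cones:

  • {4,10}:  v_{4} + v_{10} = 0  ⇒ sig = (2; —)
  • {4,5}:  v_{4} + v_{5} = v_{11}  ⇒ sig = (2; 1)
  • {4,9}:  v_{4} + v_{9} = v_{6}  ⇒ sig = (2; 1)
  • {6,10}:  v_{6} + v_{10} = v_{9}  ⇒ sig = (2; 1)
  • {10,11}:  v_{10} + v_{11} = v_{5}  ⇒ sig = (2; 1)
  • {11,12}:  v_{11} + v_{12} = v_{9}  ⇒ sig = (2; 1)
  • {3,6}:  v_{3} + v_{6} = v_{1} + v_{11}  ⇒ sig = (2; 1,1)
  • {3,9}:  v_{3} + v_{9} = v_{1} + v_{5}  ⇒ sig = (2; 1,1)
  • {3,12}:  v_{3} + v_{12} = v_{1} + v_{10}  ⇒ sig = (2; 1,1)
  • {5,12}:  v_{5} + v_{12} = v_{9} + v_{10}  ⇒ sig = (2; 1,1)
  • {9,11}:  v_{9} + v_{11} = v_{5} + v_{6}  ⇒ sig = (2; 1,1)
  • {2,3}:  v_{2} + v_{3} = v_{4} + v_{7} + v_{8}  ⇒ sig = (2; 1,1,1)
  • {4,12}:  v_{4} + v_{12} = v_{1} + v_{2} + v_{9}  ⇒ sig = (2; 1,1,1)
  • {3,10}:  v_{3} + v_{10} = v_{1} + v_{5} + v_{7} + v_{8}  ⇒ sig = (2; 1,1,1,1)
  • {6,12}:  v_{6} + v_{12} = v_{1} + v_{2} + 2·v_{9}  ⇒ sig = (2; 1,1,2)
  • {1,2,5}:  v_{1} + v_{2} + v_{5} = 0  ⇒ sig = (3; —)
  • {6,7,8}:  v_{6} + v_{7} + v_{8} = 0  ⇒ sig = (3; —)
  • {1,2,11}:  v_{1} + v_{2} + v_{11} = v_{4}  ⇒ sig = (3; 1)
  • {7,8,9}:  v_{7} + v_{8} + v_{9} = v_{10}  ⇒ sig = (3; 1)
  • {7,8,12}:  v_{7} + v_{8} + v_{12} = v_{1} + v_{2} + 2·v_{10}  ⇒ sig = (3; 1,1,2)
  • {1,2,9,10}:  v_{1} + v_{2} + v_{9} + v_{10} = v_{12}  ⇒ sig = (4; 1)
  • {1,7,8,11}:  v_{1} + v_{7} + v_{8} + v_{11} = v_{3}  ⇒ sig = (4; 1)

Signatures (|P|; sorted positive RHS coefficients), sorted:
    (2; —)
    (2; 1)
    (2; 1)
    (2; 1)
    (2; 1)
    (2; 1)
    (2; 1,1)
    (2; 1,1)
    (2; 1,1)
    (2; 1,1)
    (2; 1,1)
    (2; 1,1,1)
    (2; 1,1,1)
    (2; 1,1,1,1)
    (2; 1,1,2)
    (3; —)
    (3; —)
    (3; 1)
    (3; 1)
    (3; 1,1,2)
    (4; 1)
    (4; 1)


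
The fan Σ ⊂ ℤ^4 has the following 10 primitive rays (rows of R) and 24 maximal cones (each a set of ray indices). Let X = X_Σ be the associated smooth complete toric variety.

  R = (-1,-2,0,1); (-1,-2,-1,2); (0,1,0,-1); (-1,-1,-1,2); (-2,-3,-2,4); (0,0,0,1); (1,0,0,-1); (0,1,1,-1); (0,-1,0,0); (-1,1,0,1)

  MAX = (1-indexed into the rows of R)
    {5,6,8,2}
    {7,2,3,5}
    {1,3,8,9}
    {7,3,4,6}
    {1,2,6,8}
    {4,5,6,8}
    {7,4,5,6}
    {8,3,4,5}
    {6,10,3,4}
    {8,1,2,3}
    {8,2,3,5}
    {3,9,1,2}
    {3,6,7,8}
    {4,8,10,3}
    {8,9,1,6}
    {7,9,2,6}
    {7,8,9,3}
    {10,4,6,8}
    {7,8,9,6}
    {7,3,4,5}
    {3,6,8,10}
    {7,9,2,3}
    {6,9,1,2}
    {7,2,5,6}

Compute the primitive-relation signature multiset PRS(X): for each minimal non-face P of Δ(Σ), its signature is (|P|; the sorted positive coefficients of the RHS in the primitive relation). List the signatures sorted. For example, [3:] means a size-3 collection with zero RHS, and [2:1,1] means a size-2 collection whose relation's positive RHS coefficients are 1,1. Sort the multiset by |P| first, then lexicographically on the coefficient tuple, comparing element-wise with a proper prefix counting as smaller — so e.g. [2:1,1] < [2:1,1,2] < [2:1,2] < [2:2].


The 20 primitive collections of Σ (r=10, n=4):

  {2,4}:  v_{2} + v_{4} = v_{5}  so sig = [2:1]
  {4,9}:  v_{4} + v_{9} = v_{2}  so sig = [2:1]
  {7,10}:  v_{7} + v_{10} = v_{3} + v_{6}  so sig = [2:1,1]
  {9,10}:  v_{9} + v_{10} = v_{4} + v_{8}  so sig = [2:1,1]
  {1,4}:  v_{1} + v_{4} = 2·v_{2} + v_{8}  so sig = [2:1,2]
  {1,10}:  v_{1} + v_{10} = v_{5} + 2·v_{8}  so sig = [2:1,2]
  {2,10}:  v_{2} + v_{10} = 2·v_{4} + v_{8}  so sig = [2:1,2]
  {1,5}:  v_{1} + v_{5} = 3·v_{2} + v_{8}  so sig = [2:1,3]
  {5,10}:  v_{5} + v_{10} = 3·v_{4} + v_{8}  so sig = [2:1,3]
  {1,7}:  v_{1} + v_{7} = 2·v_{9}  so sig = [2:2]
  {5,9}:  v_{5} + v_{9} = 2·v_{2}  so sig = [2:2]
  {3,6,9}:  v_{3} + v_{6} + v_{9} = 0  so sig = [3:]
  {4,7,8}:  v_{4} + v_{7} + v_{8} = 0  so sig = [3:]
  {2,3,6}:  v_{2} + v_{3} + v_{6} = v_{4}  so sig = [3:1]
  {2,7,8}:  v_{2} + v_{7} + v_{8} = v_{9}  so sig = [3:1]
  {2,8,9}:  v_{2} + v_{8} + v_{9} = v_{1}  so sig = [3:1]
  {5,7,8}:  v_{5} + v_{7} + v_{8} = v_{2}  so sig = [3:1]
  {1,3,6}:  v_{1} + v_{3} + v_{6} = v_{2} + v_{8}  so sig = [3:1,1]
  {3,5,6}:  v_{3} + v_{5} + v_{6} = 2·v_{4}  so sig = [3:2]
  {3,4,6,8}:  v_{3} + v_{4} + v_{6} + v_{8} = v_{10}  so sig = [4:1]

Hence PRS(X_Σ) =
    [2:1]
    [2:1]
    [2:1,1]
    [2:1,1]
    [2:1,2]
    [2:1,2]
    [2:1,2]
    [2:1,3]
    [2:1,3]
    [2:2]
    [2:2]
    [3:]
    [3:]
    [3:1]
    [3:1]
    [3:1]
    [3:1]
    [3:1,1]
    [3:2]
    [4:1]


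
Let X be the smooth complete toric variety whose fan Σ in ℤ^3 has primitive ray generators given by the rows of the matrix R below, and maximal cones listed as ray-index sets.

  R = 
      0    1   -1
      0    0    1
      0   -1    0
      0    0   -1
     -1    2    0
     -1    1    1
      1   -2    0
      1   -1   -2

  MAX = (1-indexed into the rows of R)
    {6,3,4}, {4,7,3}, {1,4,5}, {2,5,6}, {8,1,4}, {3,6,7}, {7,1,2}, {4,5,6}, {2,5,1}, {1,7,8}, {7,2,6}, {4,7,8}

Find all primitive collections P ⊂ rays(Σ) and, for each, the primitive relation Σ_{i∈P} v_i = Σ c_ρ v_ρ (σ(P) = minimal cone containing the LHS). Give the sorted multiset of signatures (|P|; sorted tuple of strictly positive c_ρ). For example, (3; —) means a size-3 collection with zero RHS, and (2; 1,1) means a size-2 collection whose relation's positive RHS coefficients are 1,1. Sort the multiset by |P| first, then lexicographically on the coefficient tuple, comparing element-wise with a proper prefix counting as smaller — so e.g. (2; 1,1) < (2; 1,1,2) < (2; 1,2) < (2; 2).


Δ(Σ) — 8 vertices, 12 min non-faces:

  P = {2,4}:  v_{2} + v_{4} = 0  ⇒ sig = (2; —)
  P = {5,7}:  v_{5} + v_{7} = 0  ⇒ sig = (2; —)
  P = {1,3}:  v_{1} + v_{3} = v_{4}  ⇒ sig = (2; 1)
  P = {1,6}:  v_{1} + v_{6} = v_{5}  ⇒ sig = (2; 1)
  P = {6,8}:  v_{6} + v_{8} = v_{4}  ⇒ sig = (2; 1)
  P = {2,3}:  v_{2} + v_{3} = v_{6} + v_{7}  ⇒ sig = (2; 1,1)
  P = {2,8}:  v_{2} + v_{8} = v_{1} + v_{7}  ⇒ sig = (2; 1,1)
  P = {3,5}:  v_{3} + v_{5} = v_{4} + v_{6}  ⇒ sig = (2; 1,1)
  P = {5,8}:  v_{5} + v_{8} = v_{1} + v_{4}  ⇒ sig = (2; 1,1)
  P = {3,8}:  v_{3} + v_{8} = 2·v_{4} + v_{7}  ⇒ sig = (2; 1,2)
  P = {1,4,7}:  v_{1} + v_{4} + v_{7} = v_{8}  ⇒ sig = (3; 1)
  P = {4,6,7}:  v_{4} + v_{6} + v_{7} = v_{3}  ⇒ sig = (3; 1)

Hence PRS(X_Σ) =
    |P|=2: 10 collections, coeffs (), (), (1), (1), (1), (1,1), (1,1), (1,1), (1,1), (1,2)
    |P|=3: 2 collections, coeffs (1), (1)


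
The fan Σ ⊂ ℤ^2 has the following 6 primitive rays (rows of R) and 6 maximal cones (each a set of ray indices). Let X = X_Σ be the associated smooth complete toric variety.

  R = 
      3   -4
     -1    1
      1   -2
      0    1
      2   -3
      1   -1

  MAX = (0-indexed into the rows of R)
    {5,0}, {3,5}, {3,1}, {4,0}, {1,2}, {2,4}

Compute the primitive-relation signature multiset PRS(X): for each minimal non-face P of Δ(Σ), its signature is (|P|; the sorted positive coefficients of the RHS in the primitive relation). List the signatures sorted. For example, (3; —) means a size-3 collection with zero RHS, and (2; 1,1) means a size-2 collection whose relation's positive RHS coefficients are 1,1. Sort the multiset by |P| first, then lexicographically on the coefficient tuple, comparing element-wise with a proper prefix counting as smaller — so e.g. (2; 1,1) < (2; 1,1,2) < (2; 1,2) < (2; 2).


9 collections generate NE(X_Σ); each relation:

  P = {1,5}:  v_{1} + v_{5} = 0 — sig = (2; —)
  P = {0,1}:  v_{0} + v_{1} = v_{4} — sig = (2; 1)
  P = {1,4}:  v_{1} + v_{4} = v_{2} — sig = (2; 1)
  P = {2,3}:  v_{2} + v_{3} = v_{5} — sig = (2; 1)
  P = {2,5}:  v_{2} + v_{5} = v_{4} — sig = (2; 1)
  P = {4,5}:  v_{4} + v_{5} = v_{0} — sig = (2; 1)
  P = {0,2}:  v_{0} + v_{2} = 2·v_{4} — sig = (2; 2)
  P = {3,4}:  v_{3} + v_{4} = 2·v_{5} — sig = (2; 2)
  P = {0,3}:  v_{0} + v_{3} = 3·v_{5} — sig = (2; 3)

Hence PRS(X_Σ) =
{ (2; —),  (2; 1) ×5,  (2; 2) ×2,  (2; 3) }


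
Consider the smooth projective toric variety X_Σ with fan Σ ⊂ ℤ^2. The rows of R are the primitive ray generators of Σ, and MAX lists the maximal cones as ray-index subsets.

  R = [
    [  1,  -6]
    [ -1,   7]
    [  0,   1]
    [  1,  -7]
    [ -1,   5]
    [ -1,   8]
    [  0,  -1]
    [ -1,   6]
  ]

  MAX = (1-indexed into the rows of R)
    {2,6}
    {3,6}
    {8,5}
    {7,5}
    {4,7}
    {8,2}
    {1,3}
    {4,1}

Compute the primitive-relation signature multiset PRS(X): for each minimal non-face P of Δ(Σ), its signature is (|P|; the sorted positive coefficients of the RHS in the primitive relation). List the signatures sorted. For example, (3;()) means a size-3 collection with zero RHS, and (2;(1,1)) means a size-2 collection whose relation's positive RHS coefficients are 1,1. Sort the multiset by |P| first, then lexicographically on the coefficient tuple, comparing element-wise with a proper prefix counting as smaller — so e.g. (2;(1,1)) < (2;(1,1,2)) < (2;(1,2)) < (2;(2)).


20 collections generate NE(X_Σ); each relation:

  {1,8}:  v_{1} + v_{8} = 0  ⇒ sig = (2;())
  {2,4}:  v_{2} + v_{4} = 0  ⇒ sig = (2;())
  {3,7}:  v_{3} + v_{7} = 0  ⇒ sig = (2;())
  {1,2}:  v_{1} + v_{2} = v_{3}  ⇒ sig = (2;(1))
  {1,5}:  v_{1} + v_{5} = v_{7}  ⇒ sig = (2;(1))
  {1,7}:  v_{1} + v_{7} = v_{4}  ⇒ sig = (2;(1))
  {2,3}:  v_{2} + v_{3} = v_{6}  ⇒ sig = (2;(1))
  {2,7}:  v_{2} + v_{7} = v_{8}  ⇒ sig = (2;(1))
  {3,4}:  v_{3} + v_{4} = v_{1}  ⇒ sig = (2;(1))
  {3,5}:  v_{3} + v_{5} = v_{8}  ⇒ sig = (2;(1))
  {3,8}:  v_{3} + v_{8} = v_{2}  ⇒ sig = (2;(1))
  {4,6}:  v_{4} + v_{6} = v_{3}  ⇒ sig = (2;(1))
  {4,8}:  v_{4} + v_{8} = v_{7}  ⇒ sig = (2;(1))
  {6,7}:  v_{6} + v_{7} = v_{2}  ⇒ sig = (2;(1))
  {7,8}:  v_{7} + v_{8} = v_{5}  ⇒ sig = (2;(1))
  {5,6}:  v_{5} + v_{6} = v_{2} + v_{8}  ⇒ sig = (2;(1,1))
  {1,6}:  v_{1} + v_{6} = 2·v_{3}  ⇒ sig = (2;(2))
  {2,5}:  v_{2} + v_{5} = 2·v_{8}  ⇒ sig = (2;(2))
  {4,5}:  v_{4} + v_{5} = 2·v_{7}  ⇒ sig = (2;(2))
  {6,8}:  v_{6} + v_{8} = 2·v_{2}  ⇒ sig = (2;(2))

so the primitive-relation signature multiset is
    |P|=2: 20 collections, coeffs (), (), (), (1), (1), (1), (1), (1), (1), (1), (1), (1), (1), (1), (1), (1,1), (2), (2), (2), (2)


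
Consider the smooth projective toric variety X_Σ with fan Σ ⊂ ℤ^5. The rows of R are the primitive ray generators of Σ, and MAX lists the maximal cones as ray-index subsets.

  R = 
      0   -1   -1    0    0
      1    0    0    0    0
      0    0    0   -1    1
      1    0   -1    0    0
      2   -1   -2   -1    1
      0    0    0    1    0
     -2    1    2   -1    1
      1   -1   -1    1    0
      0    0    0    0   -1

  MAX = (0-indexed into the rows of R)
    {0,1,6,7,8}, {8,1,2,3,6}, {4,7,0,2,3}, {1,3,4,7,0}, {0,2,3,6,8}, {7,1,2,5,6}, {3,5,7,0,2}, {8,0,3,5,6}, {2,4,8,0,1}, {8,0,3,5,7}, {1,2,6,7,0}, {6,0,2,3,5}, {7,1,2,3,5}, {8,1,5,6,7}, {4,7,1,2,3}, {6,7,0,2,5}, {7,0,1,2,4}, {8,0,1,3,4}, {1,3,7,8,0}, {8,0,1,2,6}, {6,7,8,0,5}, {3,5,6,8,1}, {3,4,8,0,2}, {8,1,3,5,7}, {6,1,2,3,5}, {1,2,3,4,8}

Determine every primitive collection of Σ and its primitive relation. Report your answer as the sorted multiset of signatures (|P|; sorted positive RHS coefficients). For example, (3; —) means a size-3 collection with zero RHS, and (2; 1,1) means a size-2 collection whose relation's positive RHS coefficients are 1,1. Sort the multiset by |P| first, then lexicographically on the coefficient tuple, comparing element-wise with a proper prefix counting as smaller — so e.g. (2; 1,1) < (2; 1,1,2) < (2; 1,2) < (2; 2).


Δ(Σ) — 9 vertices, 9 min non-faces:

  P = {4,5}:  v_{4} + v_{5} = v_{2} + v_{3} + v_{7} — sig = (2; 1,1,1)
  P = {4,6}:  v_{4} + v_{6} = 2·v_{2} — sig = (2; 2)
  P = {2,5,8}:  v_{2} + v_{5} + v_{8} = 0 — sig = (3; —)
  P = {0,1,5}:  v_{0} + v_{1} + v_{5} = v_{7} — sig = (3; 1)
  P = {2,7,8}:  v_{2} + v_{7} + v_{8} = v_{0} + v_{1} — sig = (3; 1,1)
  P = {3,6,7}:  v_{3} + v_{6} + v_{7} = v_{2} + v_{5} — sig = (3; 1,1)
  P = {4,7,8}:  v_{4} + v_{7} + v_{8} = 2·v_{0} + 2·v_{1} + v_{3} — sig = (3; 1,2,2)
  P = {0,1,2,3}:  v_{0} + v_{1} + v_{2} + v_{3} = v_{4} — sig = (4; 1)
  P = {0,1,3,6}:  v_{0} + v_{1} + v_{3} + v_{6} = v_{2} — sig = (4; 1)

Signatures (|P|; sorted positive RHS coefficients), sorted:
{ (2; 1,1,1),  (2; 2),  (3; —),  (3; 1),  (3; 1,1) ×2,  (3; 1,2,2),  (4; 1) ×2 }


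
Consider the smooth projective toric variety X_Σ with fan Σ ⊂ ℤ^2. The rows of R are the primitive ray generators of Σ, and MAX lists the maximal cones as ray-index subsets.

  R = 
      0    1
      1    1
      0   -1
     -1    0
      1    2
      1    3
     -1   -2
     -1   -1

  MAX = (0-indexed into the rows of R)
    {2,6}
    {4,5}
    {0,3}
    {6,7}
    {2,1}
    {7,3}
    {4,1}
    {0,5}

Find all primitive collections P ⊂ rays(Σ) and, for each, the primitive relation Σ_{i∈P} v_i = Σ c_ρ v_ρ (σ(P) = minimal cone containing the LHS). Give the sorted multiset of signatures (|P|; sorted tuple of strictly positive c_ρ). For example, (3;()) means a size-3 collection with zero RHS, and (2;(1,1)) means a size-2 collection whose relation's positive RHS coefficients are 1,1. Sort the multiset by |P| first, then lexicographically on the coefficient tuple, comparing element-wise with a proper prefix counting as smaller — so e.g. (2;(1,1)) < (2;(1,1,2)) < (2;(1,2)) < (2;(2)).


Σ has 20 primitive collections:

  • {0,2}:  v_{0} + v_{2} = 0 ; sig = (2;())
  • {1,7}:  v_{1} + v_{7} = 0 ; sig = (2;())
  • {4,6}:  v_{4} + v_{6} = 0 ; sig = (2;())
  • {0,1}:  v_{0} + v_{1} = v_{4} ; sig = (2;(1))
  • {0,4}:  v_{0} + v_{4} = v_{5} ; sig = (2;(1))
  • {0,6}:  v_{0} + v_{6} = v_{7} ; sig = (2;(1))
  • {0,7}:  v_{0} + v_{7} = v_{3} ; sig = (2;(1))
  • {1,3}:  v_{1} + v_{3} = v_{0} ; sig = (2;(1))
  • {1,6}:  v_{1} + v_{6} = v_{2} ; sig = (2;(1))
  • {2,3}:  v_{2} + v_{3} = v_{7} ; sig = (2;(1))
  • {2,4}:  v_{2} + v_{4} = v_{1} ; sig = (2;(1))
  • {2,5}:  v_{2} + v_{5} = v_{4} ; sig = (2;(1))
  • {2,7}:  v_{2} + v_{7} = v_{6} ; sig = (2;(1))
  • {4,7}:  v_{4} + v_{7} = v_{0} ; sig = (2;(1))
  • {5,6}:  v_{5} + v_{6} = v_{0} ; sig = (2;(1))
  • {1,5}:  v_{1} + v_{5} = 2·v_{4} ; sig = (2;(2))
  • {3,4}:  v_{3} + v_{4} = 2·v_{0} ; sig = (2;(2))
  • {3,6}:  v_{3} + v_{6} = 2·v_{7} ; sig = (2;(2))
  • {5,7}:  v_{5} + v_{7} = 2·v_{0} ; sig = (2;(2))
  • {3,5}:  v_{3} + v_{5} = 3·v_{0} ; sig = (2;(3))

so the primitive-relation signature multiset is
    (2;())
    (2;())
    (2;())
    (2;(1))
    (2;(1))
    (2;(1))
    (2;(1))
    (2;(1))
    (2;(1))
    (2;(1))
    (2;(1))
    (2;(1))
    (2;(1))
    (2;(1))
    (2;(1))
    (2;(2))
    (2;(2))
    (2;(2))
    (2;(2))
    (2;(3))


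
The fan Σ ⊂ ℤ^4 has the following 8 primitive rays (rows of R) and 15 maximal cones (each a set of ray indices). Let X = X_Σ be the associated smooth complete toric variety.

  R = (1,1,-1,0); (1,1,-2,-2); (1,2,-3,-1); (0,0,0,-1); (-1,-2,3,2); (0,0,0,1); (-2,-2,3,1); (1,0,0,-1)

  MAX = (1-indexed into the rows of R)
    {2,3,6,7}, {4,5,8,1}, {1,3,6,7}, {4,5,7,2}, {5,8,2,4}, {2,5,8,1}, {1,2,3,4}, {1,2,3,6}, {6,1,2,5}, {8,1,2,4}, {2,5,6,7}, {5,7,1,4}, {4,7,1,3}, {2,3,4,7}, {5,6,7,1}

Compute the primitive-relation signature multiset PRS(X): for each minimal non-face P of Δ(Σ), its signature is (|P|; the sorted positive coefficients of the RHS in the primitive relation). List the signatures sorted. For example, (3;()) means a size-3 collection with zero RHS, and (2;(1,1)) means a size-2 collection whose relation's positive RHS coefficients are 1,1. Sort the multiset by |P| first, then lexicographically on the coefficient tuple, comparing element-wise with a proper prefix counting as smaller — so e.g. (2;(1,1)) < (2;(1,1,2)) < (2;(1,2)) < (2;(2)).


7 collections generate NE(X_Σ); each relation:

  {4,6}:  v_{4} + v_{6} = 0 ; sig = (2;())
  {3,5}:  v_{3} + v_{5} = v_{6} ; sig = (2;(1))
  {3,8}:  v_{3} + v_{8} = v_{1} + v_{2} ; sig = (2;(1,1))
  {6,8}:  v_{6} + v_{8} = v_{1} + v_{2} + v_{5} ; sig = (2;(1,1,1))
  {7,8}:  v_{7} + v_{8} = 2·v_{4} + v_{5} ; sig = (2;(1,2))
  {1,2,7}:  v_{1} + v_{2} + v_{7} = v_{4} ; sig = (3;(1))
  {1,2,4,5}:  v_{1} + v_{2} + v_{4} + v_{5} = v_{8} ; sig = (4;(1))

so the primitive-relation signature multiset is
[(2;()), (2;(1)), (2;(1,1)), (2;(1,1,1)), (2;(1,2)), (3;(1)), (4;(1))]


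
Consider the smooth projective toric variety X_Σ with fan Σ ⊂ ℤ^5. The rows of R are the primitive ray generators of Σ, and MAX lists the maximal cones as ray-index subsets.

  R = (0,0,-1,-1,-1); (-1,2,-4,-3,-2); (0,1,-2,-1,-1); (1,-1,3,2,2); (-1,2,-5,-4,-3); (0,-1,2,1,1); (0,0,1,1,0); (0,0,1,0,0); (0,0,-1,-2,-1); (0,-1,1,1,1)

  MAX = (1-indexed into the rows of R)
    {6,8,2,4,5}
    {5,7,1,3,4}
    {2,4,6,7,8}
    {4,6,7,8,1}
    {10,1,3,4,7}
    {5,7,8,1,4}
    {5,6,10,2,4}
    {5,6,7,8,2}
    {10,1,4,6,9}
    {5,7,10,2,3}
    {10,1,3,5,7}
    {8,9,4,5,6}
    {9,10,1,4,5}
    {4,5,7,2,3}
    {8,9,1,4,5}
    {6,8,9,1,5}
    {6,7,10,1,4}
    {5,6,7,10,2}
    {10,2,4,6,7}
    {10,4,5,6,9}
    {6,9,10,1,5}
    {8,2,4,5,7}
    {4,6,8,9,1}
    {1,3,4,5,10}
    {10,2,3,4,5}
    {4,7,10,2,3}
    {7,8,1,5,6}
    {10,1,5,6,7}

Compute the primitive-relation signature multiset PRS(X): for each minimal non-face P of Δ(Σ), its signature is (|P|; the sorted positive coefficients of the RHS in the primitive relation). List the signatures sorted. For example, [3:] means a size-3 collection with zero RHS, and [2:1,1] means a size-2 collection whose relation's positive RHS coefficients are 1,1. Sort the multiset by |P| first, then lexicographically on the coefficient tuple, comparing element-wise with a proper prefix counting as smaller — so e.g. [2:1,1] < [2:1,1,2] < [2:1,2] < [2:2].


The 10 primitive collections of Σ (r=10, n=5):

  • {3,6}:  v_{3} + v_{6} = 0 — sig = [2:]
  • {1,2}:  v_{1} + v_{2} = v_{5} — sig = [2:1]
  • {8,10}:  v_{8} + v_{10} = v_{6} — sig = [2:1]
  • {7,9}:  v_{7} + v_{9} = v_{1} + v_{8} — sig = [2:1,1]
  • {3,8}:  v_{3} + v_{8} = v_{4} + v_{5} + v_{7} — sig = [2:1,1,1]
  • {3,9}:  v_{3} + v_{9} = v_{1} + v_{4} + v_{5} — sig = [2:1,1,1]
  • {2,9}:  v_{2} + v_{9} = v_{4} + 2·v_{5} + v_{6} — sig = [2:1,1,2]
  • {4,5,7,10}:  v_{4} + v_{5} + v_{7} + v_{10} = 0 — sig = [4:]
  • {1,4,5,6}:  v_{1} + v_{4} + v_{5} + v_{6} = v_{9} — sig = [4:1]
  • {4,5,6,7}:  v_{4} + v_{5} + v_{6} + v_{7} = v_{8} — sig = [4:1]

Sorted signature multiset PRS(X):
[[2:], [2:1], [2:1], [2:1,1], [2:1,1,1], [2:1,1,1], [2:1,1,2], [4:], [4:1], [4:1]]


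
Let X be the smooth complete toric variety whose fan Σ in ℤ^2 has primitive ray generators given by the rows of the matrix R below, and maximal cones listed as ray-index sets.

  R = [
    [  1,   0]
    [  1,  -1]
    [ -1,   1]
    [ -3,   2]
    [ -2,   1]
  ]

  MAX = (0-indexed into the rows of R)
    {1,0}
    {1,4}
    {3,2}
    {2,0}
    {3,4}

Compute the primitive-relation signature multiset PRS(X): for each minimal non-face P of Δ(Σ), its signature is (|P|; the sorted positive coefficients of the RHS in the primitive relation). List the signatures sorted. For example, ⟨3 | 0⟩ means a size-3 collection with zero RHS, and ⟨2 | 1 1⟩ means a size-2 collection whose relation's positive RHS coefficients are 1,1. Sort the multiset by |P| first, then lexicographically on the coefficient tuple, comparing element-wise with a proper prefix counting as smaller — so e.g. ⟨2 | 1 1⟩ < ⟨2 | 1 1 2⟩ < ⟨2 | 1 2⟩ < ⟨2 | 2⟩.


5 minimal non-faces of Δ(Σ) (on 5 rays):

  P={1,2}:  v_{1} + v_{2} = 0  ⇒ sig = ⟨2 | 0⟩
  P={0,4}:  v_{0} + v_{4} = v_{2}  ⇒ sig = ⟨2 | 1⟩
  P={1,3}:  v_{1} + v_{3} = v_{4}  ⇒ sig = ⟨2 | 1⟩
  P={2,4}:  v_{2} + v_{4} = v_{3}  ⇒ sig = ⟨2 | 1⟩
  P={0,3}:  v_{0} + v_{3} = 2·v_{2}  ⇒ sig = ⟨2 | 2⟩

Signatures (|P|; sorted positive RHS coefficients), sorted:
    ⟨2 | 0⟩
    ⟨2 | 1⟩
    ⟨2 | 1⟩
    ⟨2 | 1⟩
    ⟨2 | 2⟩


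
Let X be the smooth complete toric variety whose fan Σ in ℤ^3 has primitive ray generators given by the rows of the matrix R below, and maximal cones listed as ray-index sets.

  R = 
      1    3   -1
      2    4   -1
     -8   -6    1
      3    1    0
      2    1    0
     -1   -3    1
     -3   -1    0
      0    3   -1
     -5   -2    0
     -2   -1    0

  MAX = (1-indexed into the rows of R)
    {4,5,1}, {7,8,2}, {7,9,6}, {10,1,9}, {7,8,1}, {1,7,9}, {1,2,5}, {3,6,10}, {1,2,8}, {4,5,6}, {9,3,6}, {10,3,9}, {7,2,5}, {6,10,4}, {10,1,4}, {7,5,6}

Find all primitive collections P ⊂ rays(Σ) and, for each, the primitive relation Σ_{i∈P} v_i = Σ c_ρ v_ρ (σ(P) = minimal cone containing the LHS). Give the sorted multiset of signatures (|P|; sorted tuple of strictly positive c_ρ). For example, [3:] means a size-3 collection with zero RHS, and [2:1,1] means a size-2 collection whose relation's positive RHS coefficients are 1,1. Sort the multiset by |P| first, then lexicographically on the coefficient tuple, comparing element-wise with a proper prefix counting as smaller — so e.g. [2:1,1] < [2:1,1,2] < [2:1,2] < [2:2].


The 24 primitive collections of Σ (r=10, n=3):

  P={1,6}:  v_{1} + v_{6} = 0  so sig = [2:]
  P={4,7}:  v_{4} + v_{7} = 0  so sig = [2:]
  P={5,10}:  v_{5} + v_{10} = 0  so sig = [2:]
  P={2,10}:  v_{2} + v_{10} = v_{8}  so sig = [2:1]
  P={4,9}:  v_{4} + v_{9} = v_{10}  so sig = [2:1]
  P={5,8}:  v_{5} + v_{8} = v_{2}  so sig = [2:1]
  P={5,9}:  v_{5} + v_{9} = v_{7}  so sig = [2:1]
  P={7,10}:  v_{7} + v_{10} = v_{9}  so sig = [2:1]
  P={1,3}:  v_{1} + v_{3} = v_{9} + v_{10}  so sig = [2:1,1]
  P={2,9}:  v_{2} + v_{9} = v_{7} + v_{8}  so sig = [2:1,1]
  P={3,5}:  v_{3} + v_{5} = v_{6} + v_{9}  so sig = [2:1,1]
  P={3,8}:  v_{3} + v_{8} = v_{7} + v_{9}  so sig = [2:1,1]
  P={4,8}:  v_{4} + v_{8} = v_{1} + v_{5}  so sig = [2:1,1]
  P={6,8}:  v_{6} + v_{8} = v_{5} + v_{7}  so sig = [2:1,1]
  P={8,10}:  v_{8} + v_{10} = v_{1} + v_{7}  so sig = [2:1,1]
  P={2,4}:  v_{2} + v_{4} = v_{1} + 2·v_{5}  so sig = [2:1,2]
  P={2,6}:  v_{2} + v_{6} = 2·v_{5} + v_{7}  so sig = [2:1,2]
  P={3,4}:  v_{3} + v_{4} = v_{6} + 2·v_{10}  so sig = [2:1,2]
  P={3,7}:  v_{3} + v_{7} = v_{6} + 2·v_{9}  so sig = [2:1,2]
  P={8,9}:  v_{8} + v_{9} = v_{1} + 2·v_{7}  so sig = [2:1,2]
  P={2,3}:  v_{2} + v_{3} = 2·v_{7}  so sig = [2:2]
  P={1,5,7}:  v_{1} + v_{5} + v_{7} = v_{8}  so sig = [3:1]
  P={6,9,10}:  v_{6} + v_{9} + v_{10} = v_{3}  so sig = [3:1]
  P={1,2,7}:  v_{1} + v_{2} + v_{7} = 2·v_{8}  so sig = [3:2]

Sorted signature multiset PRS(X):
{ [2:] ×3,  [2:1] ×5,  [2:1,1] ×7,  [2:1,2] ×5,  [2:2],  [3:1] ×2,  [3:2] }
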